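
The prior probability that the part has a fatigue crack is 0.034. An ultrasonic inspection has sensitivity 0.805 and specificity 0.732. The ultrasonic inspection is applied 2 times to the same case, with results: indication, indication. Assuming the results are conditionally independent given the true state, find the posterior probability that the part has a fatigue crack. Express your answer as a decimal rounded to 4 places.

Posterior P(H) ≈ 0.2410

Let H be the event that the part has a fatigue crack; start with P(H) = 0.034. P('indication'|H) = 0.805, P('indication'|¬H) = 0.268.
Update on result 1 ('indication'): P(H) ← 0.805·0.0340 / (0.805·0.0340 + 0.268·0.9660) = 0.027370/0.28626 = 0.0956.
Update on result 2 ('indication'): P(H) ← 0.805·0.0956 / (0.805·0.0956 + 0.268·0.9044) = 0.076969/0.31934 = 0.2410.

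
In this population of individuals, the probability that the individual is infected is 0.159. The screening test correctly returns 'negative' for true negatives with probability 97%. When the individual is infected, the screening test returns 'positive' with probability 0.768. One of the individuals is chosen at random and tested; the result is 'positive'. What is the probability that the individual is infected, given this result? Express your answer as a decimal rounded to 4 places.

Let H be the event that the individual is infected. P(H) = 0.159, so P(¬H) = 0.841. With E the 'positive' result, P(E|H) = 0.768 and P(E|¬H) = 0.03.
P(E) = 0.768·0.159 + 0.03·0.841 = 0.12211 + 0.025230 = 0.14734.
By Bayes' theorem, P(H|E) = 0.12211 / 0.14734 = 0.8288.

P(H | E) ≈ 0.8288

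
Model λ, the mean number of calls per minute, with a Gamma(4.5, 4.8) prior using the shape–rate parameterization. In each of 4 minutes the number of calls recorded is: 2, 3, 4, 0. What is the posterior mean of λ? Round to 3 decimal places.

Posterior mean ≈ 1.534

The Poisson likelihood adds the total count to the shape and the number of exposure periods to the rate. Here ∑xᵢ = 9 and n = 4, so shape 4.5→13.5 and rate 4.8→8.8.
Posterior mean = shape/rate = 13.5/8.8 = 1.534.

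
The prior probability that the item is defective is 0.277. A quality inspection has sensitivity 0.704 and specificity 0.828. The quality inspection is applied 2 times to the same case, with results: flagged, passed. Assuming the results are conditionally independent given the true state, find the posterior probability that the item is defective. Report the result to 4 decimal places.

Posterior P(H) ≈ 0.3592

Let H be the event that the item is defective; start with P(H) = 0.277. P('flagged'|H) = 0.704, P('flagged'|¬H) = 0.172.
Update on result 1 ('flagged'): P(H) ← 0.704·0.2770 / (0.704·0.2770 + 0.172·0.7230) = 0.19501/0.31936 = 0.6106.
Update on result 2 ('passed'): P(H) ← 0.296·0.6106 / (0.296·0.6106 + 0.828·0.3894) = 0.18074/0.50315 = 0.3592.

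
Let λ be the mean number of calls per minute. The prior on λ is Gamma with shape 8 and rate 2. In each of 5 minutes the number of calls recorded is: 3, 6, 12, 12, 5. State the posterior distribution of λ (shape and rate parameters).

Posterior: Gamma(shape=46, rate=7)

Total count ∑xᵢ = 38 over n = 5 minutes.
Gamma is conjugate to the Poisson likelihood: posterior is Gamma(shape = 8+38 = 46, rate = 2+5 = 7).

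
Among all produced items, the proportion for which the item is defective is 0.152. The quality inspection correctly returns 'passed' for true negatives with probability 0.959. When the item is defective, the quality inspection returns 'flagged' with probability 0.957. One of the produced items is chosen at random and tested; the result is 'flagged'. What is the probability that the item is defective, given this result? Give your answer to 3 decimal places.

Let H be the event that the item is defective. P(H) = 0.152, so P(¬H) = 0.848. With E the 'flagged' result, P(E|H) = 0.957 and P(E|¬H) = 0.041.
P(E) = 0.957·0.152 + 0.041·0.848 = 0.14546 + 0.034768 = 0.18023.
By Bayes' theorem, P(H|E) = 0.14546 / 0.18023 = 0.807.

P(H | E) ≈ 0.807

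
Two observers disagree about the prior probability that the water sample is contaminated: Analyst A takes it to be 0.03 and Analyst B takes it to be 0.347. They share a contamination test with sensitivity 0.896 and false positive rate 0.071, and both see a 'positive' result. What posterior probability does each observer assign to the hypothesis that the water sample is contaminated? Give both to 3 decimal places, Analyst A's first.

The likelihood ratio for a 'positive' result is 0.896/0.071 = 12.620.
Analyst A: prior odds 0.03/0.97 = 0.030928; posterior odds 0.39030; posterior probability 0.281.
Analyst B: prior odds 0.347/0.653 = 0.53139; posterior odds 6.7060; posterior probability 0.870.

Analyst A: 0.281; Analyst B: 0.870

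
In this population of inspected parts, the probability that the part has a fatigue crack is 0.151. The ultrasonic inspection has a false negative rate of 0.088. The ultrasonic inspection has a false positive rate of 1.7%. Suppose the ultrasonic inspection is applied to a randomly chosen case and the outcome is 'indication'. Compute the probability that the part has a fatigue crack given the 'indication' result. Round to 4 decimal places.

P(H | E) ≈ 0.9051

Write H for 'the part has a fatigue crack'. Prior odds H:¬H = 0.151/0.849 = 0.17786. For the 'indication' outcome, the likelihood ratio is 0.912/0.017 = 53.647.
Posterior odds = 0.17786 × 53.647 = 9.5415, so P(H|E) = 9.5415/(1+9.5415) = 0.9051.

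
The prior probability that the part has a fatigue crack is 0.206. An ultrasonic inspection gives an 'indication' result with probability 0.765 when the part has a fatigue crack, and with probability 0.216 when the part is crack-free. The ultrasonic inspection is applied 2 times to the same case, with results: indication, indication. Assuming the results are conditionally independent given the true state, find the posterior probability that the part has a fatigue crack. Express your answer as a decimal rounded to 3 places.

Posterior P(H) ≈ 0.765

Let H be the event that the part has a fatigue crack; start with P(H) = 0.206. P('indication'|H) = 0.765, P('indication'|¬H) = 0.216.
Update on result 1 ('indication'): P(H) ← 0.765·0.2060 / (0.765·0.2060 + 0.216·0.7940) = 0.15759/0.32909 = 0.4789.
Update on result 2 ('indication'): P(H) ← 0.765·0.4789 / (0.765·0.4789 + 0.216·0.5211) = 0.36633/0.47889 = 0.7649.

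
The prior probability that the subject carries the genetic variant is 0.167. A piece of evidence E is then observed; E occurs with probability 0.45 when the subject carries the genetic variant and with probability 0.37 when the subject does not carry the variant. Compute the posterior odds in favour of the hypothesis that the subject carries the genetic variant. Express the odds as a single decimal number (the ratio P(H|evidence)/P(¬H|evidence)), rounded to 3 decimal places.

Prior odds = 0.167/(1−0.167) = 0.20048.
Likelihood ratio for E = 0.45/0.37 = 1.2162.
Posterior odds = prior odds × LR = 0.24383.

Posterior odds ≈ 0.244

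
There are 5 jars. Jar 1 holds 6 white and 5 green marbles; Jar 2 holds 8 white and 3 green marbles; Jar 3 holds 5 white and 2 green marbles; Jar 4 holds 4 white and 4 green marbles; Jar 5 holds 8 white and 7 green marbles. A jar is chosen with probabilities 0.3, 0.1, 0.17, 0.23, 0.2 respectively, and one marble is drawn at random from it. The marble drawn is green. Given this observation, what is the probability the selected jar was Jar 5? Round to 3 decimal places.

P(green|Jar 1) = 0.4545; P(green|Jar 2) = 0.2727; P(green|Jar 3) = 0.2857; P(green|Jar 4) = 0.5; P(green|Jar 5) = 0.4667.
Prior × likelihood for each source: 0.3·0.4545=0.1364, 0.1·0.2727=0.02727, 0.17·0.2857=0.04857, 0.23·0.5=0.1150, 0.2·0.4667=0.09333. Summing gives P(green) = 0.42054.
P(Jar 5 | green) = 0.09333 / 0.42054 = 0.222.

Posterior probability ≈ 0.222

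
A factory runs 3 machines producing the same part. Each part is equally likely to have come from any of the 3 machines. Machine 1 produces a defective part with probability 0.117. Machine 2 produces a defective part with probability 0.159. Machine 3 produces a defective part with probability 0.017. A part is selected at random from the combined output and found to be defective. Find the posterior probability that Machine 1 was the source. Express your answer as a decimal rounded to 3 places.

Tabulate prior·likelihood by source: [1] prior 0.333333, lik 0.117, product 0.03900; [2] prior 0.333333, lik 0.159, product 0.05300; [3] prior 0.333333, lik 0.017, product 0.005667.
Normalizing constant = 0.097667; the posterior for Machine 1 is its product over the sum, 0.03900/0.097667 = 0.399.

Posterior probability ≈ 0.399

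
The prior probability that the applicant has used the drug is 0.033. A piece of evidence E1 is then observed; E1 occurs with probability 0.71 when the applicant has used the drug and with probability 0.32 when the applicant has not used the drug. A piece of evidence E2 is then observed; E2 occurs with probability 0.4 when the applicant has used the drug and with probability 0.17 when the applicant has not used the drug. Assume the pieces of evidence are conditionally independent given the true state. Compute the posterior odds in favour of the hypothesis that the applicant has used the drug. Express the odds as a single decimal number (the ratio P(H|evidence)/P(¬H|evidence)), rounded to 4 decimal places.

Posterior odds ≈ 0.1782

Prior odds = 0.033/(1−0.033) = 0.034126. In log-odds, ln(0.034126) = -3.3777.
Add log likelihood ratios: ln(2.2188) + ln(2.3529) = 1.6526.
Posterior log-odds = -1.7251, so posterior odds = exp(-1.7251) = 0.17816.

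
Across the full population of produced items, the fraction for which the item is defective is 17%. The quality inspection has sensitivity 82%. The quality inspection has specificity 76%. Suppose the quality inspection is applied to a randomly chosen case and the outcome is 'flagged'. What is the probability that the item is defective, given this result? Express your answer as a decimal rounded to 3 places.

P(H | E) ≈ 0.412

Let H be the event that the item is defective. P(H) = 0.17, so P(¬H) = 0.83. With E the 'flagged' result, P(E|H) = 0.82 and P(E|¬H) = 0.24.
P(E) = 0.82·0.17 + 0.24·0.83 = 0.13940 + 0.19920 = 0.33860.
By Bayes' theorem, P(H|E) = 0.13940 / 0.33860 = 0.412.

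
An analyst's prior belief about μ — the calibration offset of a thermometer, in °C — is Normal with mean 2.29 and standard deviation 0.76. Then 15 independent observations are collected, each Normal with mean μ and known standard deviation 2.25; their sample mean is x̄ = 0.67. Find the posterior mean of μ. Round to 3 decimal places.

Posterior mean ≈ 1.267

With known σ, the Normal prior is conjugate. Weight on the data is w = (n/σ²)/(n/σ² + 1/τ₀²) = 2.96296/(2.96296+1.73130) = 0.63119.
Posterior mean = w·x̄ + (1−w)·μ₀ = 0.63119·0.67 + 0.36881·2.29 = 1.267.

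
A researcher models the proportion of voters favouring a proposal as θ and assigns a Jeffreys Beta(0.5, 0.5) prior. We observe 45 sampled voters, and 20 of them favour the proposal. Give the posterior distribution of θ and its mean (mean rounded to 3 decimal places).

Posterior: Beta(20.5, 25.5); mean ≈ 0.446

Observing 20 successes and 25 failures updates Beta(0.5, 0.5) by adding the success and failure counts to the two shape parameters: α = 0.5+20 = 20.5, β = 0.5+25 = 25.5.
E[θ | data] = 20.5/(20.5+25.5) = 0.446.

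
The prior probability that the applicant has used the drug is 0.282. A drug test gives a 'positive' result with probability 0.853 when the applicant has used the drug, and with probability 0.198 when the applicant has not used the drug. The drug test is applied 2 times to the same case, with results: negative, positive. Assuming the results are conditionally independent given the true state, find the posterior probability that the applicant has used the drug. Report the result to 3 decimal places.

Posterior P(H) ≈ 0.237

With H the event that the applicant has used the drug, the joint likelihood of the observed sequence is P(data|H) = 0.147·0.853 = 0.12539 and P(data|¬H) = 0.802·0.198 = 0.15880.
Bayes: P(H|data) = 0.282·0.12539 / (0.282·0.12539 + 0.718·0.15880) = 0.035360/0.14938 = 0.2367.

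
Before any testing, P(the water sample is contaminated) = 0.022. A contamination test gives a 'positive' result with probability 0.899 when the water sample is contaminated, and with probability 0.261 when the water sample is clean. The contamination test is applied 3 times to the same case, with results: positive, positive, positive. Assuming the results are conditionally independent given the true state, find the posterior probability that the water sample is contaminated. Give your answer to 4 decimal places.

Posterior P(H) ≈ 0.4790

With H the event that the water sample is contaminated, the joint likelihood of the observed sequence is P(data|H) = 0.899·0.899·0.899 = 0.72657 and P(data|¬H) = 0.261·0.261·0.261 = 0.017780.
Bayes: P(H|data) = 0.022·0.72657 / (0.022·0.72657 + 0.978·0.017780) = 0.015985/0.033373 = 0.4790.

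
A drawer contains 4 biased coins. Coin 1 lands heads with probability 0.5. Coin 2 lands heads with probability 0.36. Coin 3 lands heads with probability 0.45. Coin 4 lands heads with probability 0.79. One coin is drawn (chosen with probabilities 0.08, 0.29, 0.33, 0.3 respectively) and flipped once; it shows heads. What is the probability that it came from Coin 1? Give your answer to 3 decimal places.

Tabulate prior·likelihood by source: [1] prior 0.08, lik 0.5, product 0.04000; [2] prior 0.29, lik 0.36, product 0.1044; [3] prior 0.33, lik 0.45, product 0.1485; [4] prior 0.3, lik 0.79, product 0.2370.
Normalizing constant = 0.52990; the posterior for Coin 1 is its product over the sum, 0.04000/0.52990 = 0.075.

Posterior probability ≈ 0.075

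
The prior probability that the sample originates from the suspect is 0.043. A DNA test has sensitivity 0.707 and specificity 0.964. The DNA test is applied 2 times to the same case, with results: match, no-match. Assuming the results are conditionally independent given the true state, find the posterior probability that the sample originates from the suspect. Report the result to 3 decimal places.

Posterior P(H) ≈ 0.211

With H the event that the sample originates from the suspect, the joint likelihood of the observed sequence is P(data|H) = 0.707·0.293 = 0.20715 and P(data|¬H) = 0.036·0.964 = 0.034704.
Bayes: P(H|data) = 0.043·0.20715 / (0.043·0.20715 + 0.957·0.034704) = 0.0089075/0.042119 = 0.2115.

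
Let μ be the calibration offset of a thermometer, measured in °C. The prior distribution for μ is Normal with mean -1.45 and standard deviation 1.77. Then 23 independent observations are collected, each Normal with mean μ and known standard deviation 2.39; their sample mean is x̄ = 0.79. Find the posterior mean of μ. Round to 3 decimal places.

With known σ, the Normal prior is conjugate. Weight on the data is w = (n/σ²)/(n/σ² + 1/τ₀²) = 4.02654/(4.02654+0.319193) = 0.92655.
Posterior mean = w·x̄ + (1−w)·μ₀ = 0.92655·0.79 + 0.073450·-1.45 = 0.625.

Posterior mean ≈ 0.625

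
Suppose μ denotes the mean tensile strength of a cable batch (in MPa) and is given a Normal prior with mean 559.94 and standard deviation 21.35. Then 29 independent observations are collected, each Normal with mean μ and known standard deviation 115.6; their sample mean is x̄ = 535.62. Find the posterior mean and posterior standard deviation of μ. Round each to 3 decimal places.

Posterior mean ≈ 547.846; posterior SD ≈ 15.138

With known σ, the Normal prior is conjugate. Weight on the data is w = (n/σ²)/(n/σ² + 1/τ₀²) = 0.00217011/(0.00217011+0.00219384) = 0.49728.
Posterior mean = w·x̄ + (1−w)·μ₀ = 0.49728·535.62 + 0.50272·559.94 = 547.846. Posterior variance = 1/(0.00217011+0.00219384) = 229.150, so SD = 15.138.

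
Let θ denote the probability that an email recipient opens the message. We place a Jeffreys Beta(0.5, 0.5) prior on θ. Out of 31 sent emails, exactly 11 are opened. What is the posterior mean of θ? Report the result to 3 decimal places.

Posterior mean ≈ 0.359

Observing 11 successes and 20 failures updates Beta(0.5, 0.5) by adding the success and failure counts to the two shape parameters: α = 0.5+11 = 11.5, β = 0.5+20 = 20.5.
Posterior mean = α/(α+β) = 11.5/32 = 0.359.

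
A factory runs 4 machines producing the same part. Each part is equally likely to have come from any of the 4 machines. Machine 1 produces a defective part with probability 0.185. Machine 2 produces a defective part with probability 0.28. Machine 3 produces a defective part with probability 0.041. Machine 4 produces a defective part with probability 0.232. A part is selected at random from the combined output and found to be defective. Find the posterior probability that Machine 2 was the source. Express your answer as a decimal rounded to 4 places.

Posterior probability ≈ 0.3794

Tabulate prior·likelihood by source: [1] prior 0.25, lik 0.185, product 0.04625; [2] prior 0.25, lik 0.28, product 0.07000; [3] prior 0.25, lik 0.041, product 0.01025; [4] prior 0.25, lik 0.232, product 0.05800.
Normalizing constant = 0.18450; the posterior for Machine 2 is its product over the sum, 0.07000/0.18450 = 0.3794.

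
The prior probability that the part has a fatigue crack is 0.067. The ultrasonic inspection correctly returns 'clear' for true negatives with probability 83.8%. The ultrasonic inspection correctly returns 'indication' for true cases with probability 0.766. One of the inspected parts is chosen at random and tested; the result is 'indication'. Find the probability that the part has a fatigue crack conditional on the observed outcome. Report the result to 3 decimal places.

Let H be the event that the part has a fatigue crack. P(H) = 0.067, so P(¬H) = 0.933. With E the 'indication' result, P(E|H) = 0.766 and P(E|¬H) = 0.162.
P(E) = 0.766·0.067 + 0.162·0.933 = 0.051322 + 0.15115 = 0.20247.
By Bayes' theorem, P(H|E) = 0.051322 / 0.20247 = 0.253.

P(H | E) ≈ 0.253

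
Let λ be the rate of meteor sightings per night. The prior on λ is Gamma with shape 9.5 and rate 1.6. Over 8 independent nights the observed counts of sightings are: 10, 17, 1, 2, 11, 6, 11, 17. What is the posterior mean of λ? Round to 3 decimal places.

Posterior mean ≈ 8.802

Total count ∑xᵢ = 75 over n = 8 nights.
Gamma is conjugate to the Poisson likelihood: posterior is Gamma(shape = 9.5+75 = 84.5, rate = 1.6+8 = 9.6).
Posterior mean = shape/rate = 84.5/9.6 = 8.802.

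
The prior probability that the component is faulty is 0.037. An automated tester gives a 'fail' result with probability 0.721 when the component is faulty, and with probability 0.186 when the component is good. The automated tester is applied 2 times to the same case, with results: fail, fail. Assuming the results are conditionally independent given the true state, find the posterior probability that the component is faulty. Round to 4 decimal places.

With H the event that the component is faulty, the joint likelihood of the observed sequence is P(data|H) = 0.721·0.721 = 0.51984 and P(data|¬H) = 0.186·0.186 = 0.034596.
Bayes: P(H|data) = 0.037·0.51984 / (0.037·0.51984 + 0.963·0.034596) = 0.019234/0.052550 = 0.3660.

Posterior P(H) ≈ 0.3660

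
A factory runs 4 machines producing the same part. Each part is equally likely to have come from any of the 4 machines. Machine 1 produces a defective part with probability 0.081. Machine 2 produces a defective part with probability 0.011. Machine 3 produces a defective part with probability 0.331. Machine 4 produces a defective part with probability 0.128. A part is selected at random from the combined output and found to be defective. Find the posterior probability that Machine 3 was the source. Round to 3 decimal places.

Posterior probability ≈ 0.601

Tabulate prior·likelihood by source: [1] prior 0.25, lik 0.081, product 0.02025; [2] prior 0.25, lik 0.011, product 0.002750; [3] prior 0.25, lik 0.331, product 0.08275; [4] prior 0.25, lik 0.128, product 0.03200.
Normalizing constant = 0.13775; the posterior for Machine 3 is its product over the sum, 0.08275/0.13775 = 0.601.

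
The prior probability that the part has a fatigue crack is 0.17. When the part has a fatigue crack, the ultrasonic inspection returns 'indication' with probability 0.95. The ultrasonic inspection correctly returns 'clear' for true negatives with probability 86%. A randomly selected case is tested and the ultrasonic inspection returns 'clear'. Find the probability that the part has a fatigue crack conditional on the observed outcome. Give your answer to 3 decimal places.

Let H be the event that the part has a fatigue crack. P(H) = 0.17, so P(¬H) = 0.83. With E the 'clear' result, P(E|H) = 0.05 and P(E|¬H) = 0.86.
P(E) = 0.05·0.17 + 0.86·0.83 = 0.0085000 + 0.71380 = 0.72230.
By Bayes' theorem, P(H|E) = 0.0085000 / 0.72230 = 0.012.

P(H | E) ≈ 0.012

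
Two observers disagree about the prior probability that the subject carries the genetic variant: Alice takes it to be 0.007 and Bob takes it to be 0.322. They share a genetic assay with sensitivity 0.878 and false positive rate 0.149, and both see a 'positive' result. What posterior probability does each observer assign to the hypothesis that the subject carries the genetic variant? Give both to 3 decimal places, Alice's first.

Alice: 0.040; Bob: 0.737

The likelihood ratio for a 'positive' result is 0.878/0.149 = 5.8926.
Alice: prior odds 0.007/0.993 = 0.0070493; posterior odds 0.041539; posterior probability 0.040.
Bob: prior odds 0.322/0.678 = 0.47493; posterior odds 2.7986; posterior probability 0.737.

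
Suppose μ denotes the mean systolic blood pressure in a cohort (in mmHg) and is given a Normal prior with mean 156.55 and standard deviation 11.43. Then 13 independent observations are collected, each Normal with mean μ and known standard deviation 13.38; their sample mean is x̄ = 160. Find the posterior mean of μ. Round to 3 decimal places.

Posterior mean ≈ 159.671

Prior precision 1/τ₀² = 1/11.43² = 0.00765434; data precision n/σ² = 13/13.38² = 0.0726158.
Posterior precision = 0.00765434 + 0.0726158 = 0.0802701.
Posterior mean = (0.00765434·156.55 + 0.0726158·160) / 0.0802701 = 159.671.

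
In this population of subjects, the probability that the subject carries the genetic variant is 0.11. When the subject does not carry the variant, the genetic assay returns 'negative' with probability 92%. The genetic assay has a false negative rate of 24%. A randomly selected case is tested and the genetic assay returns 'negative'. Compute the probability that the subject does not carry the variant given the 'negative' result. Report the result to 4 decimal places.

Write H for 'the subject carries the genetic variant'. Prior odds H:¬H = 0.11/0.89 = 0.12360. For the 'negative' outcome, the likelihood ratio is 0.24/0.92 = 0.26087.
Posterior odds = 0.12360 × 0.26087 = 0.032242, so P(H|E) = 0.032242/(1+0.032242) = 0.0312. Then P(¬H|E) = 1 − 0.0312 = 0.9688.

P(¬H | E) ≈ 0.9688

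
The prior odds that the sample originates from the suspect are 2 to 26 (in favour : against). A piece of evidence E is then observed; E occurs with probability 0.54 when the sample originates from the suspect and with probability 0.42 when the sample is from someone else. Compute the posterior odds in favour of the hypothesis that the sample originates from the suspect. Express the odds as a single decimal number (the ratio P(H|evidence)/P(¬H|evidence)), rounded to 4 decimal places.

Posterior odds ≈ 0.0989

Prior odds = 2/26 = 0.076923. In log-odds, ln(0.076923) = -2.5649.
Add log likelihood ratio: ln(1.2857) = 0.25131.
Posterior log-odds = -2.3136, so posterior odds = exp(-2.3136) = 0.098901.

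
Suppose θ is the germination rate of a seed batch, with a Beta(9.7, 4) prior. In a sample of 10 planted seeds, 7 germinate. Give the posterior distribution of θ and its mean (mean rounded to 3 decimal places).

Posterior: Beta(16.7, 7); mean ≈ 0.705

Observing 7 successes and 3 failures updates Beta(9.7, 4) by adding the success and failure counts to the two shape parameters: α = 9.7+7 = 16.7, β = 4+3 = 7.
E[θ | data] = 16.7/(16.7+7) = 0.705.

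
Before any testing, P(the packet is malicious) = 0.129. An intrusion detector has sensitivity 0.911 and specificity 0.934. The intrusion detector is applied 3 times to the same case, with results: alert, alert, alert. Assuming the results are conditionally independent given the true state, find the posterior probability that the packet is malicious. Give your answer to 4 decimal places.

Posterior P(H) ≈ 0.9974

Let H be the event that the packet is malicious; start with P(H) = 0.129. P('alert'|H) = 0.911, P('alert'|¬H) = 0.066.
Update on result 1 ('alert'): P(H) ← 0.911·0.1290 / (0.911·0.1290 + 0.066·0.8710) = 0.11752/0.17501 = 0.6715.
Update on result 2 ('alert'): P(H) ← 0.911·0.6715 / (0.911·0.6715 + 0.066·0.3285) = 0.61175/0.63343 = 0.9658.
Update on result 3 ('alert'): P(H) ← 0.911·0.9658 / (0.911·0.9658 + 0.066·0.0342) = 0.87982/0.88208 = 0.9974.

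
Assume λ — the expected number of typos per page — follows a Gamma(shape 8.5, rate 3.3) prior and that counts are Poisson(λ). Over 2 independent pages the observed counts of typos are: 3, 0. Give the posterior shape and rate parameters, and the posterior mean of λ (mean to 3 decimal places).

Total count ∑xᵢ = 3 over n = 2 pages.
Gamma is conjugate to the Poisson likelihood: posterior is Gamma(shape = 8.5+3 = 11.5, rate = 3.3+2 = 5.3).
Posterior mean = shape/rate = 11.5/5.3 = 2.170.

Posterior: Gamma(shape=11.5, rate=5.3); mean ≈ 2.170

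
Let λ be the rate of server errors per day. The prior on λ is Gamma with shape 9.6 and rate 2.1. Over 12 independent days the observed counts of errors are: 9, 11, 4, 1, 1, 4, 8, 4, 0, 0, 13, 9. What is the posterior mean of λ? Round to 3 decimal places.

The Poisson likelihood adds the total count to the shape and the number of exposure periods to the rate. Here ∑xᵢ = 64 and n = 12, so shape 9.6→73.6 and rate 2.1→14.1.
E[λ | data] = 73.6/14.1 = 5.220.

Posterior mean ≈ 5.220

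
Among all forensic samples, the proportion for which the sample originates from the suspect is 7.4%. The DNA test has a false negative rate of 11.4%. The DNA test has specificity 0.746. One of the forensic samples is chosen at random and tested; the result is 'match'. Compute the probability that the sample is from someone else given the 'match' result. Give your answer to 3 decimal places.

P(¬H | E) ≈ 0.782

Write H for 'the sample originates from the suspect'. Prior odds H:¬H = 0.074/0.926 = 0.079914. For the 'match' outcome, the likelihood ratio is 0.886/0.254 = 3.4882.
Posterior odds = 0.079914 × 3.4882 = 0.27875, so P(H|E) = 0.27875/(1+0.27875) = 0.218. Then P(¬H|E) = 1 − 0.218 = 0.782.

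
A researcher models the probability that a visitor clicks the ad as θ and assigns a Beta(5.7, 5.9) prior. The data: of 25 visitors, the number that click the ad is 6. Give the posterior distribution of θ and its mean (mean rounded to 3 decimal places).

Posterior: Beta(11.7, 24.9); mean ≈ 0.320

Observing 6 successes and 19 failures updates Beta(5.7, 5.9) by adding the success and failure counts to the two shape parameters: α = 5.7+6 = 11.7, β = 5.9+19 = 24.9.
Posterior mean = α/(α+β) = 11.7/36.6 = 0.320.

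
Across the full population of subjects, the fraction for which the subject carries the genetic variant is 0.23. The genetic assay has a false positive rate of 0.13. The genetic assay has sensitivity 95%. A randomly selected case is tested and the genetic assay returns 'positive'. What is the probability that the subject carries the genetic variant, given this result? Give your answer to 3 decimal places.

P(H | E) ≈ 0.686

Let H be the event that the subject carries the genetic variant. P(H) = 0.23, so P(¬H) = 0.77. With E the 'positive' result, P(E|H) = 0.95 and P(E|¬H) = 0.13.
P(E) = 0.95·0.23 + 0.13·0.77 = 0.21850 + 0.10010 = 0.31860.
By Bayes' theorem, P(H|E) = 0.21850 / 0.31860 = 0.686.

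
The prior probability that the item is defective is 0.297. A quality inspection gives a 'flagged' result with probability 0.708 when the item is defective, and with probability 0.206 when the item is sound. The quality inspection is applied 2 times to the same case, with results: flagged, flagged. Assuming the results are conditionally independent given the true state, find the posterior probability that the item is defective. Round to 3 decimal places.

Posterior P(H) ≈ 0.833

With H the event that the item is defective, the joint likelihood of the observed sequence is P(data|H) = 0.708·0.708 = 0.50126 and P(data|¬H) = 0.206·0.206 = 0.042436.
Bayes: P(H|data) = 0.297·0.50126 / (0.297·0.50126 + 0.703·0.042436) = 0.14888/0.17871 = 0.8331.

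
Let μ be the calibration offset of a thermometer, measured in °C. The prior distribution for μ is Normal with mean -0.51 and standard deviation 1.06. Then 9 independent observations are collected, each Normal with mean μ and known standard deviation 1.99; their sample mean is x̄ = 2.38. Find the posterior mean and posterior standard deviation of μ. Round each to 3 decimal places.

With known σ, the Normal prior is conjugate. Weight on the data is w = (n/σ²)/(n/σ² + 1/τ₀²) = 2.27267/(2.27267+0.889996) = 0.71859.
Posterior mean = w·x̄ + (1−w)·μ₀ = 0.71859·2.38 + 0.28141·-0.51 = 1.567. Posterior variance = 1/(2.27267+0.889996) = 0.316189, so SD = 0.562.

Posterior mean ≈ 1.567; posterior SD ≈ 0.562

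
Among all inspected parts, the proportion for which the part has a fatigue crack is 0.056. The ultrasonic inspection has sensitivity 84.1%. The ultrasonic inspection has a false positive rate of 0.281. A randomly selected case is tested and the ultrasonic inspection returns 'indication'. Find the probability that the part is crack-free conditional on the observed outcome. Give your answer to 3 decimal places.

P(¬H | E) ≈ 0.849

Let H be the event that the part has a fatigue crack. P(H) = 0.056, so P(¬H) = 0.944. With E the 'indication' result, P(E|H) = 0.841 and P(E|¬H) = 0.281.
P(E) = 0.841·0.056 + 0.281·0.944 = 0.047096 + 0.26526 = 0.31236.
By Bayes' theorem, P(H|E) = 0.047096 / 0.31236 = 0.151. Hence P(¬H|E) = 1 − 0.151 = 0.849.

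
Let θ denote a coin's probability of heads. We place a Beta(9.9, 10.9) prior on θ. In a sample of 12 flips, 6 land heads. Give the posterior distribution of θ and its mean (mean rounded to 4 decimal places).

Posterior: Beta(15.9, 16.9); mean ≈ 0.4848

The binomial likelihood is conjugate to the Beta prior: with 6 successes and 6 failures, the posterior is Beta(9.9+6, 10.9+6) = Beta(15.9, 16.9).
E[θ | data] = 15.9/(15.9+16.9) = 0.4848.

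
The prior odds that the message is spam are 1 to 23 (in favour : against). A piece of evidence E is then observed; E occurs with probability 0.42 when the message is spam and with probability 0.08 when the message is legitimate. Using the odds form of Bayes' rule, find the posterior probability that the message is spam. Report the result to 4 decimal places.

Posterior probability ≈ 0.1858

Prior odds = 1/23 = 0.043478.
Likelihood ratio for E = 0.42/0.08 = 5.2500.
Posterior odds = prior odds × LR = 0.22826.
Posterior probability = odds/(1+odds) = 0.22826/1.2283 = 0.1858.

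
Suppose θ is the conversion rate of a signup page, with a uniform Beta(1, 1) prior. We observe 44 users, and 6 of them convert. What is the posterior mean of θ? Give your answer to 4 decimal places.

The binomial likelihood is conjugate to the Beta prior: with 6 successes and 38 failures, the posterior is Beta(1+6, 1+38) = Beta(7, 39).
E[θ | data] = 7/(7+39) = 0.1522.

Posterior mean ≈ 0.1522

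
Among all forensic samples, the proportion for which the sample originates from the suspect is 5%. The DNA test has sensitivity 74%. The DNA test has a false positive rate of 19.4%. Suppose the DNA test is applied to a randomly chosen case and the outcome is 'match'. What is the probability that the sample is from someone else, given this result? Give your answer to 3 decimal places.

P(¬H | E) ≈ 0.833

Write H for 'the sample originates from the suspect'. Prior odds H:¬H = 0.05/0.95 = 0.052632. For the 'match' outcome, the likelihood ratio is 0.74/0.194 = 3.8144.
Posterior odds = 0.052632 × 3.8144 = 0.20076, so P(H|E) = 0.20076/(1+0.20076) = 0.167. Then P(¬H|E) = 1 − 0.167 = 0.833.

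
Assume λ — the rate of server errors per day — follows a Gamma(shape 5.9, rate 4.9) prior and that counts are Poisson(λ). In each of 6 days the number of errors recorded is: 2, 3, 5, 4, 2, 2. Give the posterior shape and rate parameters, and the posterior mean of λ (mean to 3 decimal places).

Posterior: Gamma(shape=23.9, rate=10.9); mean ≈ 2.193

The Poisson likelihood adds the total count to the shape and the number of exposure periods to the rate. Here ∑xᵢ = 18 and n = 6, so shape 5.9→23.9 and rate 4.9→10.9.
Posterior mean = shape/rate = 23.9/10.9 = 2.193.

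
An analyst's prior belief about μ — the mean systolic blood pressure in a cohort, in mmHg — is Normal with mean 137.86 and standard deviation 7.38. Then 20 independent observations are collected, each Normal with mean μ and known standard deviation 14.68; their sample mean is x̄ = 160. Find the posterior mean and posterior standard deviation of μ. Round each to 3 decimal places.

With known σ, the Normal prior is conjugate. Weight on the data is w = (n/σ²)/(n/σ² + 1/τ₀²) = 0.0928064/(0.0928064+0.0183606) = 0.83484.
Posterior mean = w·x̄ + (1−w)·μ₀ = 0.83484·160 + 0.16516·137.86 = 156.343. Posterior variance = 1/(0.0928064+0.0183606) = 8.99547, so SD = 2.999.

Posterior mean ≈ 156.343; posterior SD ≈ 2.999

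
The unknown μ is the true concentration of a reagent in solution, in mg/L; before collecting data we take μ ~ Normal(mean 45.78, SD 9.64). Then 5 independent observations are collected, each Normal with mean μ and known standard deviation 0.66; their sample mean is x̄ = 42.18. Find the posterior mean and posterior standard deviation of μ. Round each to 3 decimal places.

Posterior mean ≈ 42.183; posterior SD ≈ 0.295

With known σ, the Normal prior is conjugate. Weight on the data is w = (n/σ²)/(n/σ² + 1/τ₀²) = 11.4784/(11.4784+0.0107608) = 0.99906.
Posterior mean = w·x̄ + (1−w)·μ₀ = 0.99906·42.18 + 0.00093661·45.78 = 42.183. Posterior variance = 1/(11.4784+0.0107608) = 0.0870384, so SD = 0.295.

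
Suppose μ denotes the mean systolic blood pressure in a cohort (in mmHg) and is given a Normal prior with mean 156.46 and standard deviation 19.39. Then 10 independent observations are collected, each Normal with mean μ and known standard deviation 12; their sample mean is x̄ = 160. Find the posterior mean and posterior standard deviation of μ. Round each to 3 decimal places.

Prior precision 1/τ₀² = 1/19.39² = 0.00265977; data precision n/σ² = 10/12² = 0.0694444.
Posterior precision = 0.00265977 + 0.0694444 = 0.0721042, giving posterior SD = 1/√0.0721042 = 3.724.
Posterior mean = (0.00265977·156.46 + 0.0694444·160) / 0.0721042 = 159.869.

Posterior mean ≈ 159.869; posterior SD ≈ 3.724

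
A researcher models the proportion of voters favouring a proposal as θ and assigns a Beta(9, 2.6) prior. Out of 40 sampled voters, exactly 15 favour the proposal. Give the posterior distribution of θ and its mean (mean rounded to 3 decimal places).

Posterior: Beta(24, 27.6); mean ≈ 0.465

The binomial likelihood is conjugate to the Beta prior: with 15 successes and 25 failures, the posterior is Beta(9+15, 2.6+25) = Beta(24, 27.6).
E[θ | data] = 24/(24+27.6) = 0.465.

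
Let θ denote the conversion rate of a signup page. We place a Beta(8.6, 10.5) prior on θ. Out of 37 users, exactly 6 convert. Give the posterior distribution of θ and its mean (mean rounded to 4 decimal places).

Observing 6 successes and 31 failures updates Beta(8.6, 10.5) by adding the success and failure counts to the two shape parameters: α = 8.6+6 = 14.6, β = 10.5+31 = 41.5.
E[θ | data] = 14.6/(14.6+41.5) = 0.2602.

Posterior: Beta(14.6, 41.5); mean ≈ 0.2602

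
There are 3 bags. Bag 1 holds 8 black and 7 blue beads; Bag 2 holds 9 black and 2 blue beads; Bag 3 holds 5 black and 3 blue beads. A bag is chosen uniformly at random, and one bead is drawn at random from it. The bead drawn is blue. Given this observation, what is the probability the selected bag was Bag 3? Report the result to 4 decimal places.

Posterior probability ≈ 0.3664

Tabulate prior·likelihood by source: [1] prior 0.333333, lik 0.4667, product 0.1556; [2] prior 0.333333, lik 0.1818, product 0.06061; [3] prior 0.333333, lik 0.375, product 0.1250.
Normalizing constant = 0.34116; the posterior for Bag 3 is its product over the sum, 0.1250/0.34116 = 0.3664.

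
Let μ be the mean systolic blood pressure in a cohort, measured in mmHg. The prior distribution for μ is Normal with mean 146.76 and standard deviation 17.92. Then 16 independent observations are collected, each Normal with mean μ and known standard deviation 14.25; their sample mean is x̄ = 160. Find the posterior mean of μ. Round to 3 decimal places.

Prior precision 1/τ₀² = 1/17.92² = 0.00311404; data precision n/σ² = 16/14.25² = 0.0787935.
Posterior precision = 0.00311404 + 0.0787935 = 0.0819075.
Posterior mean = (0.00311404·146.76 + 0.0787935·160) / 0.0819075 = 159.497.

Posterior mean ≈ 159.497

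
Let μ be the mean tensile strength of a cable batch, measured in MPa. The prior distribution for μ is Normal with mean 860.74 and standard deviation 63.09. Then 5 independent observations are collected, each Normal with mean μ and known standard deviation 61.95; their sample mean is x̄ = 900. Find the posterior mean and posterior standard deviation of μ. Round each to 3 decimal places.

Posterior mean ≈ 893.653; posterior SD ≈ 25.367

Prior precision 1/τ₀² = 1/63.09² = 0.00025123; data precision n/σ² = 5/61.95² = 0.00130283.
Posterior precision = 0.00025123 + 0.00130283 = 0.00155406, giving posterior SD = 1/√0.00155406 = 25.367.
Posterior mean = (0.00025123·860.74 + 0.00130283·900) / 0.00155406 = 893.653.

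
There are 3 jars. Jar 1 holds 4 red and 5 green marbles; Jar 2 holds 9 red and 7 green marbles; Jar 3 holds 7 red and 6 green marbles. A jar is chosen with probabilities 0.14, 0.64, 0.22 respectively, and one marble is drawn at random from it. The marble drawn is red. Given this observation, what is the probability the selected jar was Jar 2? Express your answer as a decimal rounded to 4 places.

P(red|Jar 1) = 0.4444; P(red|Jar 2) = 0.5625; P(red|Jar 3) = 0.5385.
Prior × likelihood for each source: 0.14·0.4444=0.06222, 0.64·0.5625=0.3600, 0.22·0.5385=0.1185. Summing gives P(red) = 0.54068.
P(Jar 2 | red) = 0.3600 / 0.54068 = 0.6658.

Posterior probability ≈ 0.6658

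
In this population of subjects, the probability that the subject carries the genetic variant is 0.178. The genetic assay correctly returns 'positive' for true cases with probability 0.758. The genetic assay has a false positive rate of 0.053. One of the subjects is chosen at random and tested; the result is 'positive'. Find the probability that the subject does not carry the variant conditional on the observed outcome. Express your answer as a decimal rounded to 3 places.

P(¬H | E) ≈ 0.244

Let H be the event that the subject carries the genetic variant. P(H) = 0.178, so P(¬H) = 0.822. With E the 'positive' result, P(E|H) = 0.758 and P(E|¬H) = 0.053.
P(E) = 0.758·0.178 + 0.053·0.822 = 0.13492 + 0.043566 = 0.17849.
By Bayes' theorem, P(H|E) = 0.13492 / 0.17849 = 0.756. Hence P(¬H|E) = 1 − 0.756 = 0.244.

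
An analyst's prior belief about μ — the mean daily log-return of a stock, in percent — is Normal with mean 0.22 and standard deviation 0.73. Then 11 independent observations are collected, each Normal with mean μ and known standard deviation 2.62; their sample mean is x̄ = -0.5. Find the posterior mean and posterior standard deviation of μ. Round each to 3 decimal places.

With known σ, the Normal prior is conjugate. Weight on the data is w = (n/σ²)/(n/σ² + 1/τ₀²) = 1.60247/(1.60247+1.87652) = 0.46061.
Posterior mean = w·x̄ + (1−w)·μ₀ = 0.46061·-0.5 + 0.53939·0.22 = -0.112. Posterior variance = 1/(1.60247+1.87652) = 0.287439, so SD = 0.536.

Posterior mean ≈ -0.112; posterior SD ≈ 0.536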